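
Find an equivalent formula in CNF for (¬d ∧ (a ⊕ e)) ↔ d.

(¬d ∧ (a ⊕ e)) ↔ d
≡ ((¬d ∧ (a ⊕ e)) → d) ∧ (d → (¬d ∧ (a ⊕ e)))   — eliminate ↔
≡ (¬(¬d ∧ (a ⊕ e)) ∨ d) ∧ (d → (¬d ∧ (a ⊕ e)))   — eliminate →
≡ (¬(¬d ∧ (a ∨ e) ∧ ¬(a ∧ e)) ∨ d) ∧ (d → (¬d ∧ (a ⊕ e)))   — expand ⊕
≡ (¬(¬d ∧ (a ∨ e) ∧ ¬(a ∧ e)) ∨ d) ∧ (¬d ∨ (¬d ∧ (a ⊕ e)))   — eliminate →
≡ (¬(¬d ∧ (a ∨ e) ∧ ¬(a ∧ e)) ∨ d) ∧ (¬d ∨ (¬d ∧ (a ∨ e) ∧ ¬(a ∧ e)))   — expand ⊕
≡ (¬¬d ∨ ¬(a ∨ e) ∨ ¬¬(a ∧ e) ∨ d) ∧ (¬d ∨ (¬d ∧ (a ∨ e) ∧ ¬(a ∧ e)))   — De Morgan
≡ (d ∨ ¬(a ∨ e) ∨ ¬¬(a ∧ e) ∨ d) ∧ (¬d ∨ (¬d ∧ (a ∨ e) ∧ ¬(a ∧ e)))   — double negation
≡ (d ∨ (¬a ∧ ¬e) ∨ ¬¬(a ∧ e) ∨ d) ∧ (¬d ∨ (¬d ∧ (a ∨ e) ∧ ¬(a ∧ e)))   — De Morgan
≡ (d ∨ (¬a ∧ ¬e) ∨ (a ∧ e) ∨ d) ∧ (¬d ∨ (¬d ∧ (a ∨ e) ∧ ¬(a ∧ e)))   — double negation
≡ (d ∨ (¬a ∧ ¬e) ∨ (a ∧ e) ∨ d) ∧ (¬d ∨ (¬d ∧ (a ∨ e) ∧ (¬a ∨ ¬e)))   — De Morgan
≡ (d ∨ ¬a ∨ a ∨ d) ∧ (d ∨ ¬a ∨ e ∨ d) ∧ (d ∨ ¬e ∨ a ∨ d) ∧ (d ∨ ¬e ∨ e ∨ d) ∧ (¬d ∨ ¬d) ∧ (¬d ∨ a ∨ e) ∧ (¬d ∨ ¬a ∨ ¬e)   — distribute ∨ over ∧
≡ (d ∨ ¬a ∨ e) ∧ (d ∨ ¬e ∨ a) ∧ ¬d   — simplify

(d ∨ ¬a ∨ e) ∧ (d ∨ ¬e ∨ a) ∧ ¬d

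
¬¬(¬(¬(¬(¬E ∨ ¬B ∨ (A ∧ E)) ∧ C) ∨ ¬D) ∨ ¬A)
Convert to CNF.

(E ∨ ¬A) ∧ (B ∨ ¬A) ∧ (¬A ∨ ¬E) ∧ (C ∨ ¬A) ∧ (D ∨ ¬A)

¬¬(¬(¬(¬(¬E ∨ ¬B ∨ (A ∧ E)) ∧ C) ∨ ¬D) ∨ ¬A)
⇔ ¬(¬(¬(¬E ∨ ¬B ∨ (A ∧ E)) ∧ C) ∨ ¬D) ∨ ¬A   — double negation
⇔ (¬¬(¬(¬E ∨ ¬B ∨ (A ∧ E)) ∧ C) ∧ ¬¬D) ∨ ¬A   — De Morgan
⇔ (¬(¬E ∨ ¬B ∨ (A ∧ E)) ∧ C ∧ ¬¬D) ∨ ¬A   — double negation
⇔ (¬¬E ∧ ¬¬B ∧ ¬(A ∧ E) ∧ C ∧ ¬¬D) ∨ ¬A   — De Morgan
⇔ (E ∧ ¬¬B ∧ ¬(A ∧ E) ∧ C ∧ ¬¬D) ∨ ¬A   — double negation
⇔ (E ∧ B ∧ ¬(A ∧ E) ∧ C ∧ ¬¬D) ∨ ¬A   — double negation
⇔ (E ∧ B ∧ (¬A ∨ ¬E) ∧ C ∧ ¬¬D) ∨ ¬A   — De Morgan
⇔ (E ∧ B ∧ (¬A ∨ ¬E) ∧ C ∧ D) ∨ ¬A   — double negation
⇔ (E ∨ ¬A) ∧ (B ∨ ¬A) ∧ (¬A ∨ ¬E ∨ ¬A) ∧ (C ∨ ¬A) ∧ (D ∨ ¬A)   — distribute ∨ over ∧
⇔ (E ∨ ¬A) ∧ (B ∨ ¬A) ∧ (¬A ∨ ¬E) ∧ (C ∨ ¬A) ∧ (D ∨ ¬A)   — simplify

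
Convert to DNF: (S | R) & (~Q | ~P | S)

(S | R) & (~Q | ~P | S)
⇔ (S & ~Q) | (S & ~P) | (S & S) | (R & ~Q) | (R & ~P) | (R & S)   [distribute & over |]
⇔ S | (R & ~Q) | (R & ~P)   [simplify]

S | (R & ~Q) | (R & ~P)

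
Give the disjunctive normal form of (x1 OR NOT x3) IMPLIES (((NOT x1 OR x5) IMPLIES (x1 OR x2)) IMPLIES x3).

(x1 OR NOT x3) IMPLIES (((NOT x1 OR x5) IMPLIES (x1 OR x2)) IMPLIES x3)
⇔ NOT (x1 OR NOT x3) OR (((NOT x1 OR x5) IMPLIES (x1 OR x2)) IMPLIES x3)   (eliminate IMPLIES)
⇔ NOT (x1 OR NOT x3) OR NOT ((NOT x1 OR x5) IMPLIES (x1 OR x2)) OR x3   (eliminate IMPLIES)
⇔ NOT (x1 OR NOT x3) OR NOT (NOT (NOT x1 OR x5) OR x1 OR x2) OR x3   (eliminate IMPLIES)
⇔ (NOT x1 AND NOT NOT x3) OR NOT (NOT (NOT x1 OR x5) OR x1 OR x2) OR x3   (De Morgan)
⇔ (NOT x1 AND x3) OR NOT (NOT (NOT x1 OR x5) OR x1 OR x2) OR x3   (double negation)
⇔ (NOT x1 AND x3) OR (NOT NOT (NOT x1 OR x5) AND NOT x1 AND NOT x2) OR x3   (De Morgan)
⇔ (NOT x1 AND x3) OR ((NOT x1 OR x5) AND NOT x1 AND NOT x2) OR x3   (double negation)
⇔ (NOT x1 AND x3) OR (NOT x1 AND NOT x1 AND NOT x2) OR (x5 AND NOT x1 AND NOT x2) OR x3   (distribute AND over OR)
⇔ (NOT x1 AND NOT x2) OR x3   (simplify)

(NOT x1 AND NOT x2) OR x3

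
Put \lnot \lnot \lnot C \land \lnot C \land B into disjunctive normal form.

\lnot \lnot \lnot C \land \lnot C \land B
⇔ \lnot C \land \lnot C \land B   [double negation]
⇔ \lnot C \land B   [simplify]

\lnot C \land B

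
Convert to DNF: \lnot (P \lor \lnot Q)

\lnot (P \lor \lnot Q)
⇔ \lnot P \land \lnot \lnot Q   (De Morgan)
⇔ \lnot P \land Q   (double negation)

\lnot P \land Q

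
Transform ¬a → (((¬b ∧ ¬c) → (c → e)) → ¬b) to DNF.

¬a → (((¬b ∧ ¬c) → (c → e)) → ¬b)
⇔ ¬¬a ∨ (((¬b ∧ ¬c) → (c → e)) → ¬b)   [eliminate →]
⇔ ¬¬a ∨ ¬((¬b ∧ ¬c) → (c → e)) ∨ ¬b   [eliminate →]
⇔ ¬¬a ∨ ¬(¬(¬b ∧ ¬c) ∨ (c → e)) ∨ ¬b   [eliminate →]
⇔ ¬¬a ∨ ¬(¬(¬b ∧ ¬c) ∨ ¬c ∨ e) ∨ ¬b   [eliminate →]
⇔ a ∨ ¬(¬(¬b ∧ ¬c) ∨ ¬c ∨ e) ∨ ¬b   [double negation]
⇔ a ∨ (¬¬(¬b ∧ ¬c) ∧ ¬¬c ∧ ¬e) ∨ ¬b   [De Morgan]
⇔ a ∨ (¬b ∧ ¬c ∧ ¬¬c ∧ ¬e) ∨ ¬b   [double negation]
⇔ a ∨ (¬b ∧ ¬c ∧ c ∧ ¬e) ∨ ¬b   [double negation]
⇔ a ∨ ¬b   [simplify]

a ∨ ¬b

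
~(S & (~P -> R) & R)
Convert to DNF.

~S | ~R

~(S & (~P -> R) & R)
⇔ ~(S & (~~P | R) & R)
⇔ ~S | ~(~~P | R) | ~R
⇔ ~S | (~~~P & ~R) | ~R
⇔ ~S | (~P & ~R) | ~R
⇔ ~S | ~R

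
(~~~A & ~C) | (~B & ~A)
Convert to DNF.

(~A & ~C) | (~B & ~A)

(~~~A & ~C) | (~B & ~A)
≡ (~A & ~C) | (~B & ~A)   — double negation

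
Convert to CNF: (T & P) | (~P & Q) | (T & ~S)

(T | ~P) & (T | Q) & (P | Q | ~S)

(T & P) | (~P & Q) | (T & ~S)
= (T | ~P | T) & (T | ~P | ~S) & (T | Q | T) & (T | Q | ~S) & (P | ~P | T) & (P | ~P | ~S) & (P | Q | T) & (P | Q | ~S)   — distribute | over &
= (T | ~P) & (T | Q) & (P | Q | ~S)   — simplify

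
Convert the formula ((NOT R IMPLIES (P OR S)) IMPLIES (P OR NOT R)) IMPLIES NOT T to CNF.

((NOT R IMPLIES (P OR S)) IMPLIES (P OR NOT R)) IMPLIES NOT T
= NOT ((NOT R IMPLIES (P OR S)) IMPLIES (P OR NOT R)) OR NOT T   — eliminate IMPLIES
= NOT (NOT (NOT R IMPLIES (P OR S)) OR P OR NOT R) OR NOT T   — eliminate IMPLIES
= NOT (NOT (NOT NOT R OR P OR S) OR P OR NOT R) OR NOT T   — eliminate IMPLIES
= (NOT NOT (NOT NOT R OR P OR S) AND NOT P AND NOT NOT R) OR NOT T   — De Morgan
= ((NOT NOT R OR P OR S) AND NOT P AND NOT NOT R) OR NOT T   — double negation
= ((R OR P OR S) AND NOT P AND NOT NOT R) OR NOT T   — double negation
= ((R OR P OR S) AND NOT P AND R) OR NOT T   — double negation
= (R OR P OR S OR NOT T) AND (NOT P OR NOT T) AND (R OR NOT T)   — distribute OR over AND
= (NOT P OR NOT T) AND (R OR NOT T)   — simplify

(NOT P OR NOT T) AND (R OR NOT T)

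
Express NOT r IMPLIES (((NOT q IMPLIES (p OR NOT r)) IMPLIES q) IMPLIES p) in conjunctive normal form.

NOT r IMPLIES (((NOT q IMPLIES (p OR NOT r)) IMPLIES q) IMPLIES p)
= NOT NOT r OR (((NOT q IMPLIES (p OR NOT r)) IMPLIES q) IMPLIES p)
= NOT NOT r OR NOT ((NOT q IMPLIES (p OR NOT r)) IMPLIES q) OR p
= NOT NOT r OR NOT (NOT (NOT q IMPLIES (p OR NOT r)) OR q) OR p
= NOT NOT r OR NOT (NOT (NOT NOT q OR p OR NOT r) OR q) OR p
= r OR NOT (NOT (NOT NOT q OR p OR NOT r) OR q) OR p
= r OR (NOT NOT (NOT NOT q OR p OR NOT r) AND NOT q) OR p
= r OR ((NOT NOT q OR p OR NOT r) AND NOT q) OR p
= r OR ((q OR p OR NOT r) AND NOT q) OR p
= (r OR q OR p OR NOT r OR p) AND (r OR NOT q OR p)
= r OR NOT q OR p

r OR NOT q OR p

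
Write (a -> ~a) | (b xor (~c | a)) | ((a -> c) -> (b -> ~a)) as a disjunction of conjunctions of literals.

(a -> ~a) | (b xor (~c | a)) | ((a -> c) -> (b -> ~a))
≡ ~a | ~a | (b xor (~c | a)) | ((a -> c) -> (b -> ~a))   [eliminate ->]
≡ ~a | ~a | (b & ~(~c | a)) | (~b & (~c | a)) | ((a -> c) -> (b -> ~a))   [expand xor]
≡ ~a | ~a | (b & ~(~c | a)) | (~b & (~c | a)) | ~(a -> c) | (b -> ~a)   [eliminate ->]
≡ ~a | ~a | (b & ~(~c | a)) | (~b & (~c | a)) | ~(~a | c) | (b -> ~a)   [eliminate ->]
≡ ~a | ~a | (b & ~(~c | a)) | (~b & (~c | a)) | ~(~a | c) | ~b | ~a   [eliminate ->]
≡ ~a | ~a | (b & ~~c & ~a) | (~b & (~c | a)) | ~(~a | c) | ~b | ~a   [De Morgan]
≡ ~a | ~a | (b & c & ~a) | (~b & (~c | a)) | ~(~a | c) | ~b | ~a   [double negation]
≡ ~a | ~a | (b & c & ~a) | (~b & (~c | a)) | (~~a & ~c) | ~b | ~a   [De Morgan]
≡ ~a | ~a | (b & c & ~a) | (~b & (~c | a)) | (a & ~c) | ~b | ~a   [double negation]
≡ ~a | ~a | (b & c & ~a) | (~b & ~c) | (~b & a) | (a & ~c) | ~b | ~a   [distribute & over |]
≡ ~a | (a & ~c) | ~b   [simplify]

~a | (a & ~c) | ~b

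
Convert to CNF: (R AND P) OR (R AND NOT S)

R AND (P OR NOT S)

(R AND P) OR (R AND NOT S)
= (R OR R) AND (R OR NOT S) AND (P OR R) AND (P OR NOT S)   [distribute OR over AND]
= R AND (P OR NOT S)   [simplify]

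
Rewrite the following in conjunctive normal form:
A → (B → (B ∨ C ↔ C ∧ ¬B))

¬A ∨ ¬B

A → (B → (B ∨ C ↔ C ∧ ¬B))
≡ ¬A ∨ (B → (B ∨ C ↔ C ∧ ¬B))   [eliminate →]
≡ ¬A ∨ ¬B ∨ (B ∨ C ↔ C ∧ ¬B)   [eliminate →]
≡ ¬A ∨ ¬B ∨ (B ∨ C → C ∧ ¬B) ∧ (C ∧ ¬B → B ∨ C)   [eliminate ↔]
≡ ¬A ∨ ¬B ∨ (¬(B ∨ C) ∨ C ∧ ¬B) ∧ (C ∧ ¬B → B ∨ C)   [eliminate →]
≡ ¬A ∨ ¬B ∨ (¬(B ∨ C) ∨ C ∧ ¬B) ∧ (¬(C ∧ ¬B) ∨ B ∨ C)   [eliminate →]
≡ ¬A ∨ ¬B ∨ (¬B ∧ ¬C ∨ C ∧ ¬B) ∧ (¬(C ∧ ¬B) ∨ B ∨ C)   [De Morgan]
≡ ¬A ∨ ¬B ∨ (¬B ∧ ¬C ∨ C ∧ ¬B) ∧ (¬C ∨ ¬¬B ∨ B ∨ C)   [De Morgan]
≡ ¬A ∨ ¬B ∨ (¬B ∧ ¬C ∨ C ∧ ¬B) ∧ (¬C ∨ B ∨ B ∨ C)   [double negation]
≡ (¬A ∨ ¬B ∨ ¬B ∨ C) ∧ (¬A ∨ ¬B ∨ ¬B ∨ ¬B) ∧ (¬A ∨ ¬B ∨ ¬C ∨ C) ∧ (¬A ∨ ¬B ∨ ¬C ∨ ¬B) ∧ (¬A ∨ ¬B ∨ ¬C ∨ B ∨ B ∨ C)   [distribute ∨ over ∧]
≡ ¬A ∨ ¬B   [simplify]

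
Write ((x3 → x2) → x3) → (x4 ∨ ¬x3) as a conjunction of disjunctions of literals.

((x3 → x2) → x3) → (x4 ∨ ¬x3)
≡ ¬((x3 → x2) → x3) ∨ x4 ∨ ¬x3
≡ ¬(¬(x3 → x2) ∨ x3) ∨ x4 ∨ ¬x3
≡ ¬(¬(¬x3 ∨ x2) ∨ x3) ∨ x4 ∨ ¬x3
≡ (¬¬(¬x3 ∨ x2) ∧ ¬x3) ∨ x4 ∨ ¬x3
≡ ((¬x3 ∨ x2) ∧ ¬x3) ∨ x4 ∨ ¬x3
≡ (¬x3 ∨ x2 ∨ x4 ∨ ¬x3) ∧ (¬x3 ∨ x4 ∨ ¬x3)
≡ ¬x3 ∨ x4

¬x3 ∨ x4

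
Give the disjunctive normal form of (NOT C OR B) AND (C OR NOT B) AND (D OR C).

(NOT C OR B) AND (C OR NOT B) AND (D OR C)
⇔ (NOT C AND C AND D) OR (NOT C AND C AND C) OR (NOT C AND NOT B AND D) OR (NOT C AND NOT B AND C) OR (B AND C AND D) OR (B AND C AND C) OR (B AND NOT B AND D) OR (B AND NOT B AND C)
⇔ (NOT C AND NOT B AND D) OR (B AND C)

(NOT C AND NOT B AND D) OR (B AND C)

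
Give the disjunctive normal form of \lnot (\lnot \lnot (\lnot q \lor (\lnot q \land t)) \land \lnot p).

\lnot (\lnot \lnot (\lnot q \lor (\lnot q \land t)) \land \lnot p)
= \lnot \lnot \lnot (\lnot q \lor (\lnot q \land t)) \lor \lnot \lnot p   [De Morgan]
= \lnot (\lnot q \lor (\lnot q \land t)) \lor \lnot \lnot p   [double negation]
= (\lnot \lnot q \land \lnot (\lnot q \land t)) \lor \lnot \lnot p   [De Morgan]
= (q \land \lnot (\lnot q \land t)) \lor \lnot \lnot p   [double negation]
= (q \land (\lnot \lnot q \lor \lnot t)) \lor \lnot \lnot p   [De Morgan]
= (q \land (q \lor \lnot t)) \lor \lnot \lnot p   [double negation]
= (q \land (q \lor \lnot t)) \lor p   [double negation]
= (q \land q) \lor (q \land \lnot t) \lor p   [distribute \land over \lor]
= q \lor p   [simplify]

q \lor p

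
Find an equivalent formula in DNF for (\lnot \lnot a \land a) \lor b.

a \lor b

(\lnot \lnot a \land a) \lor b
≡ (a \land a) \lor b
≡ a \lor b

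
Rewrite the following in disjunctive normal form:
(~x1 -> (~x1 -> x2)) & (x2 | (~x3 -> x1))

x1 | x2

(~x1 -> (~x1 -> x2)) & (x2 | (~x3 -> x1))
⇔ (~~x1 | (~x1 -> x2)) & (x2 | (~x3 -> x1))   [eliminate ->]
⇔ (~~x1 | ~~x1 | x2) & (x2 | (~x3 -> x1))   [eliminate ->]
⇔ (~~x1 | ~~x1 | x2) & (x2 | ~~x3 | x1)   [eliminate ->]
⇔ (x1 | ~~x1 | x2) & (x2 | ~~x3 | x1)   [double negation]
⇔ (x1 | x1 | x2) & (x2 | ~~x3 | x1)   [double negation]
⇔ (x1 | x1 | x2) & (x2 | x3 | x1)   [double negation]
⇔ (x1 & x2) | (x1 & x3) | (x1 & x1) | (x1 & x2) | (x1 & x3) | (x1 & x1) | (x2 & x2) | (x2 & x3) | (x2 & x1)   [distribute & over |]
⇔ x1 | x2   [simplify]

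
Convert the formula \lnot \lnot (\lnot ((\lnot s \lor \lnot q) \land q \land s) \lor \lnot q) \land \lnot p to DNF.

(s \land q \land \lnot p) \lor (\lnot q \land \lnot p) \lor (\lnot s \land \lnot p)

\lnot \lnot (\lnot ((\lnot s \lor \lnot q) \land q \land s) \lor \lnot q) \land \lnot p
⇔ (\lnot ((\lnot s \lor \lnot q) \land q \land s) \lor \lnot q) \land \lnot p   — double negation
⇔ (\lnot (\lnot s \lor \lnot q) \lor \lnot q \lor \lnot s \lor \lnot q) \land \lnot p   — De Morgan
⇔ ((\lnot \lnot s \land \lnot \lnot q) \lor \lnot q \lor \lnot s \lor \lnot q) \land \lnot p   — De Morgan
⇔ ((s \land \lnot \lnot q) \lor \lnot q \lor \lnot s \lor \lnot q) \land \lnot p   — double negation
⇔ ((s \land q) \lor \lnot q \lor \lnot s \lor \lnot q) \land \lnot p   — double negation
⇔ (s \land q \land \lnot p) \lor (\lnot q \land \lnot p) \lor (\lnot s \land \lnot p) \lor (\lnot q \land \lnot p)   — distribute \land over \lor
⇔ (s \land q \land \lnot p) \lor (\lnot q \land \lnot p) \lor (\lnot s \land \lnot p)   — simplify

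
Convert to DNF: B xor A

B xor A
≡ (B & ~A) | (~B & A)   — expand xor

(B & ~A) | (~B & A)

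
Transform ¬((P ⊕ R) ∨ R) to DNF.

¬((P ⊕ R) ∨ R)
≡ ¬((P ∧ ¬R) ∨ (¬P ∧ R) ∨ R)
≡ ¬(P ∧ ¬R) ∧ ¬(¬P ∧ R) ∧ ¬R
≡ (¬P ∨ ¬¬R) ∧ ¬(¬P ∧ R) ∧ ¬R
≡ (¬P ∨ R) ∧ ¬(¬P ∧ R) ∧ ¬R
≡ (¬P ∨ R) ∧ (¬¬P ∨ ¬R) ∧ ¬R
≡ (¬P ∨ R) ∧ (P ∨ ¬R) ∧ ¬R
≡ (¬P ∧ P ∧ ¬R) ∨ (¬P ∧ ¬R ∧ ¬R) ∨ (R ∧ P ∧ ¬R) ∨ (R ∧ ¬R ∧ ¬R)
≡ ¬P ∧ ¬R

¬P ∧ ¬R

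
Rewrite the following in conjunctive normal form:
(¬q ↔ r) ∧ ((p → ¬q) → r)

(¬q ↔ r) ∧ ((p → ¬q) → r)
⇔ (¬q → r) ∧ (r → ¬q) ∧ ((p → ¬q) → r)   — eliminate ↔
⇔ (¬¬q ∨ r) ∧ (r → ¬q) ∧ ((p → ¬q) → r)   — eliminate →
⇔ (¬¬q ∨ r) ∧ (¬r ∨ ¬q) ∧ ((p → ¬q) → r)   — eliminate →
⇔ (¬¬q ∨ r) ∧ (¬r ∨ ¬q) ∧ (¬(p → ¬q) ∨ r)   — eliminate →
⇔ (¬¬q ∨ r) ∧ (¬r ∨ ¬q) ∧ (¬(¬p ∨ ¬q) ∨ r)   — eliminate →
⇔ (q ∨ r) ∧ (¬r ∨ ¬q) ∧ (¬(¬p ∨ ¬q) ∨ r)   — double negation
⇔ (q ∨ r) ∧ (¬r ∨ ¬q) ∧ ((¬¬p ∧ ¬¬q) ∨ r)   — De Morgan
⇔ (q ∨ r) ∧ (¬r ∨ ¬q) ∧ ((p ∧ ¬¬q) ∨ r)   — double negation
⇔ (q ∨ r) ∧ (¬r ∨ ¬q) ∧ ((p ∧ q) ∨ r)   — double negation
⇔ (q ∨ r) ∧ (¬r ∨ ¬q) ∧ (p ∨ r) ∧ (q ∨ r)   — distribute ∨ over ∧
⇔ (q ∨ r) ∧ (¬r ∨ ¬q) ∧ (p ∨ r)   — simplify

(q ∨ r) ∧ (¬r ∨ ¬q) ∧ (p ∨ r)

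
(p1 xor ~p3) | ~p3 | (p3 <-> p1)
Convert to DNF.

(p1 & p3) | ~p3

(p1 xor ~p3) | ~p3 | (p3 <-> p1)
≡ (p1 & ~~p3) | (~p1 & ~p3) | ~p3 | (p3 <-> p1)   [expand xor]
≡ (p1 & ~~p3) | (~p1 & ~p3) | ~p3 | ((p3 -> p1) & (p1 -> p3))   [eliminate <->]
≡ (p1 & ~~p3) | (~p1 & ~p3) | ~p3 | ((~p3 | p1) & (p1 -> p3))   [eliminate ->]
≡ (p1 & ~~p3) | (~p1 & ~p3) | ~p3 | ((~p3 | p1) & (~p1 | p3))   [eliminate ->]
≡ (p1 & p3) | (~p1 & ~p3) | ~p3 | ((~p3 | p1) & (~p1 | p3))   [double negation]
≡ (p1 & p3) | (~p1 & ~p3) | ~p3 | (~p3 & ~p1) | (~p3 & p3) | (p1 & ~p1) | (p1 & p3)   [distribute & over |]
≡ (p1 & p3) | ~p3   [simplify]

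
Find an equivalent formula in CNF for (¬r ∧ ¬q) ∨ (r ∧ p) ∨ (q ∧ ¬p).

(¬r ∨ p ∨ q) ∧ (¬q ∨ r ∨ ¬p)

(¬r ∧ ¬q) ∨ (r ∧ p) ∨ (q ∧ ¬p)
= (¬r ∨ r ∨ q) ∧ (¬r ∨ r ∨ ¬p) ∧ (¬r ∨ p ∨ q) ∧ (¬r ∨ p ∨ ¬p) ∧ (¬q ∨ r ∨ q) ∧ (¬q ∨ r ∨ ¬p) ∧ (¬q ∨ p ∨ q) ∧ (¬q ∨ p ∨ ¬p)   [distribute ∨ over ∧]
= (¬r ∨ p ∨ q) ∧ (¬q ∨ r ∨ ¬p)   [simplify]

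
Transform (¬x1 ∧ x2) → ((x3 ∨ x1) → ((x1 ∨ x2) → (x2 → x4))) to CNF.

x1 ∨ ¬x2 ∨ ¬x3 ∨ x4

(¬x1 ∧ x2) → ((x3 ∨ x1) → ((x1 ∨ x2) → (x2 → x4)))
= ¬(¬x1 ∧ x2) ∨ ((x3 ∨ x1) → ((x1 ∨ x2) → (x2 → x4)))   — eliminate →
= ¬(¬x1 ∧ x2) ∨ ¬(x3 ∨ x1) ∨ ((x1 ∨ x2) → (x2 → x4))   — eliminate →
= ¬(¬x1 ∧ x2) ∨ ¬(x3 ∨ x1) ∨ ¬(x1 ∨ x2) ∨ (x2 → x4)   — eliminate →
= ¬(¬x1 ∧ x2) ∨ ¬(x3 ∨ x1) ∨ ¬(x1 ∨ x2) ∨ ¬x2 ∨ x4   — eliminate →
= ¬¬x1 ∨ ¬x2 ∨ ¬(x3 ∨ x1) ∨ ¬(x1 ∨ x2) ∨ ¬x2 ∨ x4   — De Morgan
= x1 ∨ ¬x2 ∨ ¬(x3 ∨ x1) ∨ ¬(x1 ∨ x2) ∨ ¬x2 ∨ x4   — double negation
= x1 ∨ ¬x2 ∨ (¬x3 ∧ ¬x1) ∨ ¬(x1 ∨ x2) ∨ ¬x2 ∨ x4   — De Morgan
= x1 ∨ ¬x2 ∨ (¬x3 ∧ ¬x1) ∨ (¬x1 ∧ ¬x2) ∨ ¬x2 ∨ x4   — De Morgan
= (x1 ∨ ¬x2 ∨ ¬x3 ∨ ¬x1 ∨ ¬x2 ∨ x4) ∧ (x1 ∨ ¬x2 ∨ ¬x3 ∨ ¬x2 ∨ ¬x2 ∨ x4) ∧ (x1 ∨ ¬x2 ∨ ¬x1 ∨ ¬x1 ∨ ¬x2 ∨ x4) ∧ (x1 ∨ ¬x2 ∨ ¬x1 ∨ ¬x2 ∨ ¬x2 ∨ x4)   — distribute ∨ over ∧
= x1 ∨ ¬x2 ∨ ¬x3 ∨ x4   — simplify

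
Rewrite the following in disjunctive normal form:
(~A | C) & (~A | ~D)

(~A | C) & (~A | ~D)
≡ (~A & ~A) | (~A & ~D) | (C & ~A) | (C & ~D)   — distribute & over |
≡ ~A | (C & ~D)   — simplify

~A | (C & ~D)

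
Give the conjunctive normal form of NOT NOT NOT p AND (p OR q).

NOT NOT NOT p AND (p OR q)
= NOT p AND (p OR q)   — double negation

NOT p AND (p OR q)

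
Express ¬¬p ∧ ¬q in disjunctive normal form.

¬¬p ∧ ¬q
= p ∧ ¬q   (double negation)

p ∧ ¬q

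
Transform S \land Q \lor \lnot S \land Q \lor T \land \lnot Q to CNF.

S \land Q \lor \lnot S \land Q \lor T \land \lnot Q
⇔ (S \lor \lnot S \lor T) \land (S \lor \lnot S \lor \lnot Q) \land (S \lor Q \lor T) \land (S \lor Q \lor \lnot Q) \land (Q \lor \lnot S \lor T) \land (Q \lor \lnot S \lor \lnot Q) \land (Q \lor Q \lor T) \land (Q \lor Q \lor \lnot Q)   [distribute \lor over \land]
⇔ Q \lor T   [simplify]

Q \lor T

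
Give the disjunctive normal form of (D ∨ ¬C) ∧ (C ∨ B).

(D ∧ C) ∨ (D ∧ B) ∨ (¬C ∧ B)

(D ∨ ¬C) ∧ (C ∨ B)
≡ (D ∧ C) ∨ (D ∧ B) ∨ (¬C ∧ C) ∨ (¬C ∧ B)
≡ (D ∧ C) ∨ (D ∧ B) ∨ (¬C ∧ B)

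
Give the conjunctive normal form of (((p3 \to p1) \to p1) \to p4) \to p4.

(((p3 \to p1) \to p1) \to p4) \to p4
= \lnot (((p3 \to p1) \to p1) \to p4) \lor p4
= \lnot (\lnot ((p3 \to p1) \to p1) \lor p4) \lor p4
= \lnot (\lnot (\lnot (p3 \to p1) \lor p1) \lor p4) \lor p4
= \lnot (\lnot (\lnot (\lnot p3 \lor p1) \lor p1) \lor p4) \lor p4
= (\lnot \lnot (\lnot (\lnot p3 \lor p1) \lor p1) \land \lnot p4) \lor p4
= ((\lnot (\lnot p3 \lor p1) \lor p1) \land \lnot p4) \lor p4
= (((\lnot \lnot p3 \land \lnot p1) \lor p1) \land \lnot p4) \lor p4
= (((p3 \land \lnot p1) \lor p1) \land \lnot p4) \lor p4
= (p3 \lor p1 \lor p4) \land (\lnot p1 \lor p1 \lor p4) \land (\lnot p4 \lor p4)
= p3 \lor p1 \lor p4

p3 \lor p1 \lor p4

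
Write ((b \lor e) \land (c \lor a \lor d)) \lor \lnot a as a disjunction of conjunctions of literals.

((b \lor e) \land (c \lor a \lor d)) \lor \lnot a
≡ (b \land c) \lor (b \land a) \lor (b \land d) \lor (e \land c) \lor (e \land a) \lor (e \land d) \lor \lnot a   — distribute \land over \lor

(b \land c) \lor (b \land a) \lor (b \land d) \lor (e \land c) \lor (e \land a) \lor (e \land d) \lor \lnot a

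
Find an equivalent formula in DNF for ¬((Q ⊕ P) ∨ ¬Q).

¬((Q ⊕ P) ∨ ¬Q)
≡ ¬((Q ∧ ¬P) ∨ (¬Q ∧ P) ∨ ¬Q)   [expand ⊕]
≡ ¬(Q ∧ ¬P) ∧ ¬(¬Q ∧ P) ∧ ¬¬Q   [De Morgan]
≡ (¬Q ∨ ¬¬P) ∧ ¬(¬Q ∧ P) ∧ ¬¬Q   [De Morgan]
≡ (¬Q ∨ P) ∧ ¬(¬Q ∧ P) ∧ ¬¬Q   [double negation]
≡ (¬Q ∨ P) ∧ (¬¬Q ∨ ¬P) ∧ ¬¬Q   [De Morgan]
≡ (¬Q ∨ P) ∧ (Q ∨ ¬P) ∧ ¬¬Q   [double negation]
≡ (¬Q ∨ P) ∧ (Q ∨ ¬P) ∧ Q   [double negation]
≡ (¬Q ∧ Q ∧ Q) ∨ (¬Q ∧ ¬P ∧ Q) ∨ (P ∧ Q ∧ Q) ∨ (P ∧ ¬P ∧ Q)   [distribute ∧ over ∨]
≡ P ∧ Q   [simplify]

P ∧ Q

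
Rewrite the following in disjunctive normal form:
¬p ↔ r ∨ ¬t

p ∧ ¬r ∧ t ∨ r ∧ ¬p ∨ ¬t ∧ ¬p

¬p ↔ r ∨ ¬t
= (¬p → r ∨ ¬t) ∧ (r ∨ ¬t → ¬p)   (eliminate ↔)
= (¬¬p ∨ r ∨ ¬t) ∧ (r ∨ ¬t → ¬p)   (eliminate →)
= (¬¬p ∨ r ∨ ¬t) ∧ (¬(r ∨ ¬t) ∨ ¬p)   (eliminate →)
= (p ∨ r ∨ ¬t) ∧ (¬(r ∨ ¬t) ∨ ¬p)   (double negation)
= (p ∨ r ∨ ¬t) ∧ (¬r ∧ ¬¬t ∨ ¬p)   (De Morgan)
= (p ∨ r ∨ ¬t) ∧ (¬r ∧ t ∨ ¬p)   (double negation)
= p ∧ ¬r ∧ t ∨ p ∧ ¬p ∨ r ∧ ¬r ∧ t ∨ r ∧ ¬p ∨ ¬t ∧ ¬r ∧ t ∨ ¬t ∧ ¬p   (distribute ∧ over ∨)
= p ∧ ¬r ∧ t ∨ r ∧ ¬p ∨ ¬t ∧ ¬p   (simplify)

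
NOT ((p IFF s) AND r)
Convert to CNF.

NOT ((p IFF s) AND r)
⇔ NOT ((p IMPLIES s) AND (s IMPLIES p) AND r)   [eliminate IFF]
⇔ NOT ((NOT p OR s) AND (s IMPLIES p) AND r)   [eliminate IMPLIES]
⇔ NOT ((NOT p OR s) AND (NOT s OR p) AND r)   [eliminate IMPLIES]
⇔ NOT (NOT p OR s) OR NOT (NOT s OR p) OR NOT r   [De Morgan]
⇔ (NOT NOT p AND NOT s) OR NOT (NOT s OR p) OR NOT r   [De Morgan]
⇔ (p AND NOT s) OR NOT (NOT s OR p) OR NOT r   [double negation]
⇔ (p AND NOT s) OR (NOT NOT s AND NOT p) OR NOT r   [De Morgan]
⇔ (p AND NOT s) OR (s AND NOT p) OR NOT r   [double negation]
⇔ (p OR s OR NOT r) AND (p OR NOT p OR NOT r) AND (NOT s OR s OR NOT r) AND (NOT s OR NOT p OR NOT r)   [distribute OR over AND]
⇔ (p OR s OR NOT r) AND (NOT s OR NOT p OR NOT r)   [simplify]

(p OR s OR NOT r) AND (NOT s OR NOT p OR NOT r)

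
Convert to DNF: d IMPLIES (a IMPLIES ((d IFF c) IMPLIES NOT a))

NOT d OR NOT a OR (d AND NOT c)

d IMPLIES (a IMPLIES ((d IFF c) IMPLIES NOT a))
≡ NOT d OR (a IMPLIES ((d IFF c) IMPLIES NOT a))   [eliminate IMPLIES]
≡ NOT d OR NOT a OR ((d IFF c) IMPLIES NOT a)   [eliminate IMPLIES]
≡ NOT d OR NOT a OR NOT (d IFF c) OR NOT a   [eliminate IMPLIES]
≡ NOT d OR NOT a OR NOT ((d IMPLIES c) AND (c IMPLIES d)) OR NOT a   [eliminate IFF]
≡ NOT d OR NOT a OR NOT ((NOT d OR c) AND (c IMPLIES d)) OR NOT a   [eliminate IMPLIES]
≡ NOT d OR NOT a OR NOT ((NOT d OR c) AND (NOT c OR d)) OR NOT a   [eliminate IMPLIES]
≡ NOT d OR NOT a OR NOT (NOT d OR c) OR NOT (NOT c OR d) OR NOT a   [De Morgan]
≡ NOT d OR NOT a OR (NOT NOT d AND NOT c) OR NOT (NOT c OR d) OR NOT a   [De Morgan]
≡ NOT d OR NOT a OR (d AND NOT c) OR NOT (NOT c OR d) OR NOT a   [double negation]
≡ NOT d OR NOT a OR (d AND NOT c) OR (NOT NOT c AND NOT d) OR NOT a   [De Morgan]
≡ NOT d OR NOT a OR (d AND NOT c) OR (c AND NOT d) OR NOT a   [double negation]
≡ NOT d OR NOT a OR (d AND NOT c)   [simplify]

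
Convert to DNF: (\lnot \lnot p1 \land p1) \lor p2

(\lnot \lnot p1 \land p1) \lor p2
≡ (p1 \land p1) \lor p2
≡ p1 \lor p2

p1 \lor p2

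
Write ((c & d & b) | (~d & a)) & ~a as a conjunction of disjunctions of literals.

(c | ~d) & (c | a) & (d | a) & (b | ~d) & (b | a) & ~a

((c & d & b) | (~d & a)) & ~a
⇔ (c | ~d) & (c | a) & (d | ~d) & (d | a) & (b | ~d) & (b | a) & ~a   [distribute | over &]
⇔ (c | ~d) & (c | a) & (d | a) & (b | ~d) & (b | a) & ~a   [simplify]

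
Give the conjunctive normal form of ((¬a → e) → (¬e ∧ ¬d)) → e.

((¬a → e) → (¬e ∧ ¬d)) → e
≡ ¬((¬a → e) → (¬e ∧ ¬d)) ∨ e   [eliminate →]
≡ ¬(¬(¬a → e) ∨ (¬e ∧ ¬d)) ∨ e   [eliminate →]
≡ ¬(¬(¬¬a ∨ e) ∨ (¬e ∧ ¬d)) ∨ e   [eliminate →]
≡ (¬¬(¬¬a ∨ e) ∧ ¬(¬e ∧ ¬d)) ∨ e   [De Morgan]
≡ ((¬¬a ∨ e) ∧ ¬(¬e ∧ ¬d)) ∨ e   [double negation]
≡ ((a ∨ e) ∧ ¬(¬e ∧ ¬d)) ∨ e   [double negation]
≡ ((a ∨ e) ∧ (¬¬e ∨ ¬¬d)) ∨ e   [De Morgan]
≡ ((a ∨ e) ∧ (e ∨ ¬¬d)) ∨ e   [double negation]
≡ ((a ∨ e) ∧ (e ∨ d)) ∨ e   [double negation]
≡ (a ∨ e ∨ e) ∧ (e ∨ d ∨ e)   [distribute ∨ over ∧]
≡ (a ∨ e) ∧ (e ∨ d)   [simplify]

(a ∨ e) ∧ (e ∨ d)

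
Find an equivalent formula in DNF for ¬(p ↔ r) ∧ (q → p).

p ∧ ¬r ∨ r ∧ ¬p ∧ ¬q

¬(p ↔ r) ∧ (q → p)
≡ ¬((p → r) ∧ (r → p)) ∧ (q → p)   — eliminate ↔
≡ ¬((¬p ∨ r) ∧ (r → p)) ∧ (q → p)   — eliminate →
≡ ¬((¬p ∨ r) ∧ (¬r ∨ p)) ∧ (q → p)   — eliminate →
≡ ¬((¬p ∨ r) ∧ (¬r ∨ p)) ∧ (¬q ∨ p)   — eliminate →
≡ (¬(¬p ∨ r) ∨ ¬(¬r ∨ p)) ∧ (¬q ∨ p)   — De Morgan
≡ (¬¬p ∧ ¬r ∨ ¬(¬r ∨ p)) ∧ (¬q ∨ p)   — De Morgan
≡ (p ∧ ¬r ∨ ¬(¬r ∨ p)) ∧ (¬q ∨ p)   — double negation
≡ (p ∧ ¬r ∨ ¬¬r ∧ ¬p) ∧ (¬q ∨ p)   — De Morgan
≡ (p ∧ ¬r ∨ r ∧ ¬p) ∧ (¬q ∨ p)   — double negation
≡ p ∧ ¬r ∧ ¬q ∨ p ∧ ¬r ∧ p ∨ r ∧ ¬p ∧ ¬q ∨ r ∧ ¬p ∧ p   — distribute ∧ over ∨
≡ p ∧ ¬r ∨ r ∧ ¬p ∧ ¬q   — simplify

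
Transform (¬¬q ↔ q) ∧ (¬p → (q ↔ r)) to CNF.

(¬¬q ↔ q) ∧ (¬p → (q ↔ r))
⇔ (¬¬q → q) ∧ (q → ¬¬q) ∧ (¬p → (q ↔ r))   [eliminate ↔]
⇔ (¬¬¬q ∨ q) ∧ (q → ¬¬q) ∧ (¬p → (q ↔ r))   [eliminate →]
⇔ (¬¬¬q ∨ q) ∧ (¬q ∨ ¬¬q) ∧ (¬p → (q ↔ r))   [eliminate →]
⇔ (¬¬¬q ∨ q) ∧ (¬q ∨ ¬¬q) ∧ (¬¬p ∨ (q ↔ r))   [eliminate →]
⇔ (¬¬¬q ∨ q) ∧ (¬q ∨ ¬¬q) ∧ (¬¬p ∨ ((q → r) ∧ (r → q)))   [eliminate ↔]
⇔ (¬¬¬q ∨ q) ∧ (¬q ∨ ¬¬q) ∧ (¬¬p ∨ ((¬q ∨ r) ∧ (r → q)))   [eliminate →]
⇔ (¬¬¬q ∨ q) ∧ (¬q ∨ ¬¬q) ∧ (¬¬p ∨ ((¬q ∨ r) ∧ (¬r ∨ q)))   [eliminate →]
⇔ (¬q ∨ q) ∧ (¬q ∨ ¬¬q) ∧ (¬¬p ∨ ((¬q ∨ r) ∧ (¬r ∨ q)))   [double negation]
⇔ (¬q ∨ q) ∧ (¬q ∨ q) ∧ (¬¬p ∨ ((¬q ∨ r) ∧ (¬r ∨ q)))   [double negation]
⇔ (¬q ∨ q) ∧ (¬q ∨ q) ∧ (p ∨ ((¬q ∨ r) ∧ (¬r ∨ q)))   [double negation]
⇔ (¬q ∨ q) ∧ (¬q ∨ q) ∧ (p ∨ ¬q ∨ r) ∧ (p ∨ ¬r ∨ q)   [distribute ∨ over ∧]
⇔ (p ∨ ¬q ∨ r) ∧ (p ∨ ¬r ∨ q)   [simplify]

(p ∨ ¬q ∨ r) ∧ (p ∨ ¬r ∨ q)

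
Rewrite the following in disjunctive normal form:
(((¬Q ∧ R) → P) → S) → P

(((¬Q ∧ R) → P) → S) → P
= ¬(((¬Q ∧ R) → P) → S) ∨ P   [eliminate →]
= ¬(¬((¬Q ∧ R) → P) ∨ S) ∨ P   [eliminate →]
= ¬(¬(¬(¬Q ∧ R) ∨ P) ∨ S) ∨ P   [eliminate →]
= (¬¬(¬(¬Q ∧ R) ∨ P) ∧ ¬S) ∨ P   [De Morgan]
= ((¬(¬Q ∧ R) ∨ P) ∧ ¬S) ∨ P   [double negation]
= ((¬¬Q ∨ ¬R ∨ P) ∧ ¬S) ∨ P   [De Morgan]
= ((Q ∨ ¬R ∨ P) ∧ ¬S) ∨ P   [double negation]
= (Q ∧ ¬S) ∨ (¬R ∧ ¬S) ∨ (P ∧ ¬S) ∨ P   [distribute ∧ over ∨]
= (Q ∧ ¬S) ∨ (¬R ∧ ¬S) ∨ P   [simplify]

(Q ∧ ¬S) ∨ (¬R ∧ ¬S) ∨ P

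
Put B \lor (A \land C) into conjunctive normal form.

B \lor (A \land C)
⇔ (B \lor A) \land (B \lor C)   [distribute \lor over \land]

(B \lor A) \land (B \lor C)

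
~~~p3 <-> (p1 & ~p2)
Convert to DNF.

(p3 & ~p1) | (p3 & p2) | (p1 & ~p2 & ~p3)

~~~p3 <-> (p1 & ~p2)
≡ (~~~p3 -> (p1 & ~p2)) & ((p1 & ~p2) -> ~~~p3)   — eliminate <->
≡ (~~~~p3 | (p1 & ~p2)) & ((p1 & ~p2) -> ~~~p3)   — eliminate ->
≡ (~~~~p3 | (p1 & ~p2)) & (~(p1 & ~p2) | ~~~p3)   — eliminate ->
≡ (~~p3 | (p1 & ~p2)) & (~(p1 & ~p2) | ~~~p3)   — double negation
≡ (p3 | (p1 & ~p2)) & (~(p1 & ~p2) | ~~~p3)   — double negation
≡ (p3 | (p1 & ~p2)) & (~p1 | ~~p2 | ~~~p3)   — De Morgan
≡ (p3 | (p1 & ~p2)) & (~p1 | p2 | ~~~p3)   — double negation
≡ (p3 | (p1 & ~p2)) & (~p1 | p2 | ~p3)   — double negation
≡ (p3 & ~p1) | (p3 & p2) | (p3 & ~p3) | (p1 & ~p2 & ~p1) | (p1 & ~p2 & p2) | (p1 & ~p2 & ~p3)   — distribute & over |
≡ (p3 & ~p1) | (p3 & p2) | (p1 & ~p2 & ~p3)   — simplify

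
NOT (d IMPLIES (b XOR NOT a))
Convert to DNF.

NOT (d IMPLIES (b XOR NOT a))
≡ NOT (NOT d OR (b XOR NOT a))   — eliminate IMPLIES
≡ NOT (NOT d OR (b AND NOT NOT a) OR (NOT b AND NOT a))   — expand XOR
≡ NOT NOT d AND NOT (b AND NOT NOT a) AND NOT (NOT b AND NOT a)   — De Morgan
≡ d AND NOT (b AND NOT NOT a) AND NOT (NOT b AND NOT a)   — double negation
≡ d AND (NOT b OR NOT NOT NOT a) AND NOT (NOT b AND NOT a)   — De Morgan
≡ d AND (NOT b OR NOT a) AND NOT (NOT b AND NOT a)   — double negation
≡ d AND (NOT b OR NOT a) AND (NOT NOT b OR NOT NOT a)   — De Morgan
≡ d AND (NOT b OR NOT a) AND (b OR NOT NOT a)   — double negation
≡ d AND (NOT b OR NOT a) AND (b OR a)   — double negation
≡ (d AND NOT b AND b) OR (d AND NOT b AND a) OR (d AND NOT a AND b) OR (d AND NOT a AND a)   — distribute AND over OR
≡ (d AND NOT b AND a) OR (d AND NOT a AND b)   — simplify

(d AND NOT b AND a) OR (d AND NOT a AND b)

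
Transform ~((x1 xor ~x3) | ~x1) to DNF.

~x3 & x1

~((x1 xor ~x3) | ~x1)
≡ ~((x1 & ~~x3) | (~x1 & ~x3) | ~x1)   [expand xor]
≡ ~(x1 & ~~x3) & ~(~x1 & ~x3) & ~~x1   [De Morgan]
≡ (~x1 | ~~~x3) & ~(~x1 & ~x3) & ~~x1   [De Morgan]
≡ (~x1 | ~x3) & ~(~x1 & ~x3) & ~~x1   [double negation]
≡ (~x1 | ~x3) & (~~x1 | ~~x3) & ~~x1   [De Morgan]
≡ (~x1 | ~x3) & (x1 | ~~x3) & ~~x1   [double negation]
≡ (~x1 | ~x3) & (x1 | x3) & ~~x1   [double negation]
≡ (~x1 | ~x3) & (x1 | x3) & x1   [double negation]
≡ (~x1 & x1 & x1) | (~x1 & x3 & x1) | (~x3 & x1 & x1) | (~x3 & x3 & x1)   [distribute & over |]
≡ ~x3 & x1   [simplify]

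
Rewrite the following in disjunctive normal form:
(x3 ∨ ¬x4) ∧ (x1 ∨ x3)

(x3 ∨ ¬x4) ∧ (x1 ∨ x3)
≡ (x3 ∧ x1) ∨ (x3 ∧ x3) ∨ (¬x4 ∧ x1) ∨ (¬x4 ∧ x3)   (distribute ∧ over ∨)
≡ x3 ∨ (¬x4 ∧ x1)   (simplify)

x3 ∨ (¬x4 ∧ x1)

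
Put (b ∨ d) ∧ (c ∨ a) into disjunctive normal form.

(b ∨ d) ∧ (c ∨ a)
⇔ (b ∧ c) ∨ (b ∧ a) ∨ (d ∧ c) ∨ (d ∧ a)   — distribute ∧ over ∨

(b ∧ c) ∨ (b ∧ a) ∨ (d ∧ c) ∨ (d ∧ a)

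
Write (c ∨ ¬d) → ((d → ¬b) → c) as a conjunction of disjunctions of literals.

(c ∨ ¬d) → ((d → ¬b) → c)
= ¬(c ∨ ¬d) ∨ ((d → ¬b) → c)   — eliminate →
= ¬(c ∨ ¬d) ∨ ¬(d → ¬b) ∨ c   — eliminate →
= ¬(c ∨ ¬d) ∨ ¬(¬d ∨ ¬b) ∨ c   — eliminate →
= (¬c ∧ ¬¬d) ∨ ¬(¬d ∨ ¬b) ∨ c   — De Morgan
= (¬c ∧ d) ∨ ¬(¬d ∨ ¬b) ∨ c   — double negation
= (¬c ∧ d) ∨ (¬¬d ∧ ¬¬b) ∨ c   — De Morgan
= (¬c ∧ d) ∨ (d ∧ ¬¬b) ∨ c   — double negation
= (¬c ∧ d) ∨ (d ∧ b) ∨ c   — double negation
= (¬c ∨ d ∨ c) ∧ (¬c ∨ b ∨ c) ∧ (d ∨ d ∨ c) ∧ (d ∨ b ∨ c)   — distribute ∨ over ∧
= d ∨ c   — simplify

d ∨ c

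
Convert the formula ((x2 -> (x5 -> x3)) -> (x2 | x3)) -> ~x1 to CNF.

(~x2 | ~x1) & (~x3 | ~x1)

((x2 -> (x5 -> x3)) -> (x2 | x3)) -> ~x1
≡ ~((x2 -> (x5 -> x3)) -> (x2 | x3)) | ~x1   (eliminate ->)
≡ ~(~(x2 -> (x5 -> x3)) | x2 | x3) | ~x1   (eliminate ->)
≡ ~(~(~x2 | (x5 -> x3)) | x2 | x3) | ~x1   (eliminate ->)
≡ ~(~(~x2 | ~x5 | x3) | x2 | x3) | ~x1   (eliminate ->)
≡ (~~(~x2 | ~x5 | x3) & ~x2 & ~x3) | ~x1   (De Morgan)
≡ ((~x2 | ~x5 | x3) & ~x2 & ~x3) | ~x1   (double negation)
≡ (~x2 | ~x5 | x3 | ~x1) & (~x2 | ~x1) & (~x3 | ~x1)   (distribute | over &)
≡ (~x2 | ~x1) & (~x3 | ~x1)   (simplify)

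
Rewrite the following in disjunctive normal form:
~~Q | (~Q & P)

Q | (~Q & P)

~~Q | (~Q & P)
⇔ Q | (~Q & P)   — double negation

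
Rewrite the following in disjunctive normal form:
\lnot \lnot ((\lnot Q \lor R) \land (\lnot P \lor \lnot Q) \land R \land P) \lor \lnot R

\lnot \lnot ((\lnot Q \lor R) \land (\lnot P \lor \lnot Q) \land R \land P) \lor \lnot R
⇔ ((\lnot Q \lor R) \land (\lnot P \lor \lnot Q) \land R \land P) \lor \lnot R   [double negation]
⇔ (\lnot Q \land \lnot P \land R \land P) \lor (\lnot Q \land \lnot Q \land R \land P) \lor (R \land \lnot P \land R \land P) \lor (R \land \lnot Q \land R \land P) \lor \lnot R   [distribute \land over \lor]
⇔ (\lnot Q \land R \land P) \lor \lnot R   [simplify]

(\lnot Q \land R \land P) \lor \lnot R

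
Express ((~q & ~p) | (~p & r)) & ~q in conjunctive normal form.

((~q & ~p) | (~p & r)) & ~q
≡ (~q | ~p) & (~q | r) & (~p | ~p) & (~p | r) & ~q   — distribute | over &
≡ ~p & ~q   — simplify

~p & ~q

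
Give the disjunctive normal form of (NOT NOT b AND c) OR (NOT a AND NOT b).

(NOT NOT b AND c) OR (NOT a AND NOT b)
⇔ (b AND c) OR (NOT a AND NOT b)   — double negation

(b AND c) OR (NOT a AND NOT b)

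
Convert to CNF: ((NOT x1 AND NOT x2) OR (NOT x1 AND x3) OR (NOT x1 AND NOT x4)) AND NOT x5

NOT x1 AND (NOT x2 OR x3 OR NOT x4) AND NOT x5

((NOT x1 AND NOT x2) OR (NOT x1 AND x3) OR (NOT x1 AND NOT x4)) AND NOT x5
= (NOT x1 OR NOT x1 OR NOT x1) AND (NOT x1 OR NOT x1 OR NOT x4) AND (NOT x1 OR x3 OR NOT x1) AND (NOT x1 OR x3 OR NOT x4) AND (NOT x2 OR NOT x1 OR NOT x1) AND (NOT x2 OR NOT x1 OR NOT x4) AND (NOT x2 OR x3 OR NOT x1) AND (NOT x2 OR x3 OR NOT x4) AND NOT x5   [distribute OR over AND]
= NOT x1 AND (NOT x2 OR x3 OR NOT x4) AND NOT x5   [simplify]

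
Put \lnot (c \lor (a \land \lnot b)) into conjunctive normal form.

\lnot c \land (\lnot a \lor b)

\lnot (c \lor (a \land \lnot b))
≡ \lnot c \land \lnot (a \land \lnot b)   — De Morgan
≡ \lnot c \land (\lnot a \lor \lnot \lnot b)   — De Morgan
≡ \lnot c \land (\lnot a \lor b)   — double negation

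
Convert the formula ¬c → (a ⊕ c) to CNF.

¬c → (a ⊕ c)
⇔ ¬¬c ∨ (a ⊕ c)   [eliminate →]
⇔ ¬¬c ∨ ((a ∨ c) ∧ ¬(a ∧ c))   [expand ⊕]
⇔ c ∨ ((a ∨ c) ∧ ¬(a ∧ c))   [double negation]
⇔ c ∨ ((a ∨ c) ∧ (¬a ∨ ¬c))   [De Morgan]
⇔ (c ∨ a ∨ c) ∧ (c ∨ ¬a ∨ ¬c)   [distribute ∨ over ∧]
⇔ c ∨ a   [simplify]

c ∨ a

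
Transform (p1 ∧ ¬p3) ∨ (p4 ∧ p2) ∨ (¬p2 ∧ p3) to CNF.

(p1 ∨ p4 ∨ ¬p2) ∧ (p1 ∨ p4 ∨ p3) ∧ (p1 ∨ p2 ∨ p3) ∧ (¬p3 ∨ p4 ∨ ¬p2)

(p1 ∧ ¬p3) ∨ (p4 ∧ p2) ∨ (¬p2 ∧ p3)
= (p1 ∨ p4 ∨ ¬p2) ∧ (p1 ∨ p4 ∨ p3) ∧ (p1 ∨ p2 ∨ ¬p2) ∧ (p1 ∨ p2 ∨ p3) ∧ (¬p3 ∨ p4 ∨ ¬p2) ∧ (¬p3 ∨ p4 ∨ p3) ∧ (¬p3 ∨ p2 ∨ ¬p2) ∧ (¬p3 ∨ p2 ∨ p3)   [distribute ∨ over ∧]
= (p1 ∨ p4 ∨ ¬p2) ∧ (p1 ∨ p4 ∨ p3) ∧ (p1 ∨ p2 ∨ p3) ∧ (¬p3 ∨ p4 ∨ ¬p2)   [simplify]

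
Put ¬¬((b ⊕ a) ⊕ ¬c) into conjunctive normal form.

¬¬((b ⊕ a) ⊕ ¬c)
≡ ¬¬(((b ⊕ a) ∨ ¬c) ∧ ¬((b ⊕ a) ∧ ¬c))
≡ ¬¬((((b ∨ a) ∧ ¬(b ∧ a)) ∨ ¬c) ∧ ¬((b ⊕ a) ∧ ¬c))
≡ ¬¬((((b ∨ a) ∧ ¬(b ∧ a)) ∨ ¬c) ∧ ¬((b ∨ a) ∧ ¬(b ∧ a) ∧ ¬c))
≡ (((b ∨ a) ∧ ¬(b ∧ a)) ∨ ¬c) ∧ ¬((b ∨ a) ∧ ¬(b ∧ a) ∧ ¬c)
≡ (((b ∨ a) ∧ (¬b ∨ ¬a)) ∨ ¬c) ∧ ¬((b ∨ a) ∧ ¬(b ∧ a) ∧ ¬c)
≡ (((b ∨ a) ∧ (¬b ∨ ¬a)) ∨ ¬c) ∧ (¬(b ∨ a) ∨ ¬¬(b ∧ a) ∨ ¬¬c)
≡ (((b ∨ a) ∧ (¬b ∨ ¬a)) ∨ ¬c) ∧ ((¬b ∧ ¬a) ∨ ¬¬(b ∧ a) ∨ ¬¬c)
≡ (((b ∨ a) ∧ (¬b ∨ ¬a)) ∨ ¬c) ∧ ((¬b ∧ ¬a) ∨ (b ∧ a) ∨ ¬¬c)
≡ (((b ∨ a) ∧ (¬b ∨ ¬a)) ∨ ¬c) ∧ ((¬b ∧ ¬a) ∨ (b ∧ a) ∨ c)
≡ (b ∨ a ∨ ¬c) ∧ (¬b ∨ ¬a ∨ ¬c) ∧ (¬b ∨ b ∨ c) ∧ (¬b ∨ a ∨ c) ∧ (¬a ∨ b ∨ c) ∧ (¬a ∨ a ∨ c)
≡ (b ∨ a ∨ ¬c) ∧ (¬b ∨ ¬a ∨ ¬c) ∧ (¬b ∨ a ∨ c) ∧ (¬a ∨ b ∨ c)

(b ∨ a ∨ ¬c) ∧ (¬b ∨ ¬a ∨ ¬c) ∧ (¬b ∨ a ∨ c) ∧ (¬a ∨ b ∨ c)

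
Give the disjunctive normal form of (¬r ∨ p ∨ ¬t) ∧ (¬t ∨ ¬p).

(¬r ∧ ¬p) ∨ ¬t

(¬r ∨ p ∨ ¬t) ∧ (¬t ∨ ¬p)
⇔ (¬r ∧ ¬t) ∨ (¬r ∧ ¬p) ∨ (p ∧ ¬t) ∨ (p ∧ ¬p) ∨ (¬t ∧ ¬t) ∨ (¬t ∧ ¬p)   [distribute ∧ over ∨]
⇔ (¬r ∧ ¬p) ∨ ¬t   [simplify]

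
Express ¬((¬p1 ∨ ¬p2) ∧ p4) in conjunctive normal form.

¬((¬p1 ∨ ¬p2) ∧ p4)
≡ ¬(¬p1 ∨ ¬p2) ∨ ¬p4   [De Morgan]
≡ (¬¬p1 ∧ ¬¬p2) ∨ ¬p4   [De Morgan]
≡ (p1 ∧ ¬¬p2) ∨ ¬p4   [double negation]
≡ (p1 ∧ p2) ∨ ¬p4   [double negation]
≡ (p1 ∨ ¬p4) ∧ (p2 ∨ ¬p4)   [distribute ∨ over ∧]

(p1 ∨ ¬p4) ∧ (p2 ∨ ¬p4)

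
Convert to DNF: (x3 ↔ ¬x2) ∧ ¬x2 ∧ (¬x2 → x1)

¬x2 ∧ x3 ∧ x1

(x3 ↔ ¬x2) ∧ ¬x2 ∧ (¬x2 → x1)
⇔ (x3 → ¬x2) ∧ (¬x2 → x3) ∧ ¬x2 ∧ (¬x2 → x1)   — eliminate ↔
⇔ (¬x3 ∨ ¬x2) ∧ (¬x2 → x3) ∧ ¬x2 ∧ (¬x2 → x1)   — eliminate →
⇔ (¬x3 ∨ ¬x2) ∧ (¬¬x2 ∨ x3) ∧ ¬x2 ∧ (¬x2 → x1)   — eliminate →
⇔ (¬x3 ∨ ¬x2) ∧ (¬¬x2 ∨ x3) ∧ ¬x2 ∧ (¬¬x2 ∨ x1)   — eliminate →
⇔ (¬x3 ∨ ¬x2) ∧ (x2 ∨ x3) ∧ ¬x2 ∧ (¬¬x2 ∨ x1)   — double negation
⇔ (¬x3 ∨ ¬x2) ∧ (x2 ∨ x3) ∧ ¬x2 ∧ (x2 ∨ x1)   — double negation
⇔ (¬x3 ∧ x2 ∧ ¬x2 ∧ x2) ∨ (¬x3 ∧ x2 ∧ ¬x2 ∧ x1) ∨ (¬x3 ∧ x3 ∧ ¬x2 ∧ x2) ∨ (¬x3 ∧ x3 ∧ ¬x2 ∧ x1) ∨ (¬x2 ∧ x2 ∧ ¬x2 ∧ x2) ∨ (¬x2 ∧ x2 ∧ ¬x2 ∧ x1) ∨ (¬x2 ∧ x3 ∧ ¬x2 ∧ x2) ∨ (¬x2 ∧ x3 ∧ ¬x2 ∧ x1)   — distribute ∧ over ∨
⇔ ¬x2 ∧ x3 ∧ x1   — simplify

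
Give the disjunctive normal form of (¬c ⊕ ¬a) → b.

(¬c ⊕ ¬a) → b
≡ ¬(¬c ⊕ ¬a) ∨ b
≡ ¬((¬c ∧ ¬¬a) ∨ (¬¬c ∧ ¬a)) ∨ b
≡ (¬(¬c ∧ ¬¬a) ∧ ¬(¬¬c ∧ ¬a)) ∨ b
≡ ((¬¬c ∨ ¬¬¬a) ∧ ¬(¬¬c ∧ ¬a)) ∨ b
≡ ((c ∨ ¬¬¬a) ∧ ¬(¬¬c ∧ ¬a)) ∨ b
≡ ((c ∨ ¬a) ∧ ¬(¬¬c ∧ ¬a)) ∨ b
≡ ((c ∨ ¬a) ∧ (¬¬¬c ∨ ¬¬a)) ∨ b
≡ ((c ∨ ¬a) ∧ (¬c ∨ ¬¬a)) ∨ b
≡ ((c ∨ ¬a) ∧ (¬c ∨ a)) ∨ b
≡ (c ∧ ¬c) ∨ (c ∧ a) ∨ (¬a ∧ ¬c) ∨ (¬a ∧ a) ∨ b
≡ (c ∧ a) ∨ (¬a ∧ ¬c) ∨ b

(c ∧ a) ∨ (¬a ∧ ¬c) ∨ b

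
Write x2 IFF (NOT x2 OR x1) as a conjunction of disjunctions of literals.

(NOT x2 OR x1) AND x2

x2 IFF (NOT x2 OR x1)
≡ (x2 IMPLIES (NOT x2 OR x1)) AND ((NOT x2 OR x1) IMPLIES x2)   (eliminate IFF)
≡ (NOT x2 OR NOT x2 OR x1) AND ((NOT x2 OR x1) IMPLIES x2)   (eliminate IMPLIES)
≡ (NOT x2 OR NOT x2 OR x1) AND (NOT (NOT x2 OR x1) OR x2)   (eliminate IMPLIES)
≡ (NOT x2 OR NOT x2 OR x1) AND ((NOT NOT x2 AND NOT x1) OR x2)   (De Morgan)
≡ (NOT x2 OR NOT x2 OR x1) AND ((x2 AND NOT x1) OR x2)   (double negation)
≡ (NOT x2 OR NOT x2 OR x1) AND (x2 OR x2) AND (NOT x1 OR x2)   (distribute OR over AND)
≡ (NOT x2 OR x1) AND x2   (simplify)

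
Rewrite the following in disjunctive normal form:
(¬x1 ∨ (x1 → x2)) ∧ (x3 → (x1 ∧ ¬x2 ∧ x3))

(¬x1 ∨ (x1 → x2)) ∧ (x3 → (x1 ∧ ¬x2 ∧ x3))
⇔ (¬x1 ∨ ¬x1 ∨ x2) ∧ (x3 → (x1 ∧ ¬x2 ∧ x3))   (eliminate →)
⇔ (¬x1 ∨ ¬x1 ∨ x2) ∧ (¬x3 ∨ (x1 ∧ ¬x2 ∧ x3))   (eliminate →)
⇔ (¬x1 ∧ ¬x3) ∨ (¬x1 ∧ x1 ∧ ¬x2 ∧ x3) ∨ (¬x1 ∧ ¬x3) ∨ (¬x1 ∧ x1 ∧ ¬x2 ∧ x3) ∨ (x2 ∧ ¬x3) ∨ (x2 ∧ x1 ∧ ¬x2 ∧ x3)   (distribute ∧ over ∨)
⇔ (¬x1 ∧ ¬x3) ∨ (x2 ∧ ¬x3)   (simplify)

(¬x1 ∧ ¬x3) ∨ (x2 ∧ ¬x3)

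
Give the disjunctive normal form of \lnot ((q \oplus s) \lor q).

\lnot ((q \oplus s) \lor q)
⇔ \lnot ((q \land \lnot s) \lor (\lnot q \land s) \lor q)   — expand \oplus
⇔ \lnot (q \land \lnot s) \land \lnot (\lnot q \land s) \land \lnot q   — De Morgan
⇔ (\lnot q \lor \lnot \lnot s) \land \lnot (\lnot q \land s) \land \lnot q   — De Morgan
⇔ (\lnot q \lor s) \land \lnot (\lnot q \land s) \land \lnot q   — double negation
⇔ (\lnot q \lor s) \land (\lnot \lnot q \lor \lnot s) \land \lnot q   — De Morgan
⇔ (\lnot q \lor s) \land (q \lor \lnot s) \land \lnot q   — double negation
⇔ (\lnot q \land q \land \lnot q) \lor (\lnot q \land \lnot s \land \lnot q) \lor (s \land q \land \lnot q) \lor (s \land \lnot s \land \lnot q)   — distribute \land over \lor
⇔ \lnot q \land \lnot s   — simplify

\lnot q \land \lnot s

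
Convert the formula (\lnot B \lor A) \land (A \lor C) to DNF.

(\lnot B \lor A) \land (A \lor C)
≡ \lnot B \land A \lor \lnot B \land C \lor A \land A \lor A \land C   [distribute \land over \lor]
≡ \lnot B \land C \lor A   [simplify]

\lnot B \land C \lor A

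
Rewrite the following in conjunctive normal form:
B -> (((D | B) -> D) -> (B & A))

B -> (((D | B) -> D) -> (B & A))
= ~B | (((D | B) -> D) -> (B & A))   [eliminate ->]
= ~B | ~((D | B) -> D) | (B & A)   [eliminate ->]
= ~B | ~(~(D | B) | D) | (B & A)   [eliminate ->]
= ~B | (~~(D | B) & ~D) | (B & A)   [De Morgan]
= ~B | ((D | B) & ~D) | (B & A)   [double negation]
= (~B | D | B | B) & (~B | D | B | A) & (~B | ~D | B) & (~B | ~D | A)   [distribute | over &]
= ~B | ~D | A   [simplify]

~B | ~D | A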